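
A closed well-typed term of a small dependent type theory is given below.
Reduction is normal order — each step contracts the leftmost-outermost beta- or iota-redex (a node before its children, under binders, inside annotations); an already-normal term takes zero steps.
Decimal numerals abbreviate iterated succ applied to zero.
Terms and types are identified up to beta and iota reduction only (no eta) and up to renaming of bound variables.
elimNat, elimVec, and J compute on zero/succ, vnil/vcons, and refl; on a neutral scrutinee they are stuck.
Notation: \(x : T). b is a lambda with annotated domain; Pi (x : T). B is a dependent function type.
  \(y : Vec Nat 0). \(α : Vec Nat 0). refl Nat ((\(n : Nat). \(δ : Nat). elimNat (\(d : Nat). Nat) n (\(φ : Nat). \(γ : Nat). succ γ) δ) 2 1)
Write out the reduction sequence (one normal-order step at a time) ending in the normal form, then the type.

reduction (normal order):
  \(y : Vec Nat 0). \(α : Vec Nat 0). refl Nat ((\(n : Nat). \(δ : Nat). elimNat (\(d : Nat). Nat) n (\(φ : Nat). \(γ : Nat). succ γ) δ) 2 1)
  ~> \(y : Vec Nat 0). \(α : Vec Nat 0). refl Nat ((\(n : Nat). elimNat (\(δ : Nat). Nat) 2 (\(d : Nat). \(φ : Nat). succ φ) n) 1)
  ~> \(y : Vec Nat 0). \(α : Vec Nat 0). refl Nat (elimNat (\(n : Nat). Nat) 2 (\(δ : Nat). \(d : Nat). succ d) 1)
  ~> \(y : Vec Nat 0). \(α : Vec Nat 0). refl Nat ((\(n : Nat). \(δ : Nat). succ δ) 0 (elimNat (\(d : Nat). Nat) 2 (\(φ : Nat). \(γ : Nat). succ γ) 0))
  ~> \(y : Vec Nat 0). \(α : Vec Nat 0). refl Nat ((\(n : Nat). succ n) (elimNat (\(δ : Nat). Nat) 2 (\(d : Nat). \(φ : Nat). succ φ) 0))
  ~> \(y : Vec Nat 0). \(α : Vec Nat 0). refl Nat (succ (elimNat (\(n : Nat). Nat) 2 (\(δ : Nat). \(d : Nat). succ d) 0))
  ~> \(y : Vec Nat 0). \(α : Vec Nat 0). refl Nat 3
type:
  Pi (y : Vec Nat 0). Pi (α : Vec Nat 0). Eq Nat 3 3


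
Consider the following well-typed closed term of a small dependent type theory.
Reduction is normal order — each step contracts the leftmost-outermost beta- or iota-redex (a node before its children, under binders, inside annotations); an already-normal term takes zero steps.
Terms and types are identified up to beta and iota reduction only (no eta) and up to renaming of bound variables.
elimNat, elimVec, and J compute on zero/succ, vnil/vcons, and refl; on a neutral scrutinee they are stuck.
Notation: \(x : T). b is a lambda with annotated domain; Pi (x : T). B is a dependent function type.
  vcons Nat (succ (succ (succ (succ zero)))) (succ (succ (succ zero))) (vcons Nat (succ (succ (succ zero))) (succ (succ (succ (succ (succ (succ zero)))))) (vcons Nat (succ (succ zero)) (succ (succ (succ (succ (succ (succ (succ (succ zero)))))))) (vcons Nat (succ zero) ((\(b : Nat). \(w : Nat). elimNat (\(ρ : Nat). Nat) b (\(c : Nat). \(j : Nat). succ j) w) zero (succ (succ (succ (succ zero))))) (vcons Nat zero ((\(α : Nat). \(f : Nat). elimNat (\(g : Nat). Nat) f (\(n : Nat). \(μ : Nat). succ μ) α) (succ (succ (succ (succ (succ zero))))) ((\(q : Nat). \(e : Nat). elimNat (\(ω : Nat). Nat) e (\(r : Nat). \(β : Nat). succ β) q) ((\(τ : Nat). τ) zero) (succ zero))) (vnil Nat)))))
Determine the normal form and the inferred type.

resulting normal form:
  vcons Nat (succ (succ (succ (succ zero)))) (succ (succ (succ zero))) (vcons Nat (succ (succ (succ zero))) (succ (succ (succ (succ (succ (succ zero)))))) (vcons Nat (succ (succ zero)) (succ (succ (succ (succ (succ (succ (succ (succ zero)))))))) (vcons Nat (succ zero) (succ (succ (succ (succ zero)))) (vcons Nat zero (succ (succ (succ (succ (succ (succ zero)))))) (vnil Nat)))))
the term's type:
  Vec Nat (succ (succ (succ (succ (succ zero)))))


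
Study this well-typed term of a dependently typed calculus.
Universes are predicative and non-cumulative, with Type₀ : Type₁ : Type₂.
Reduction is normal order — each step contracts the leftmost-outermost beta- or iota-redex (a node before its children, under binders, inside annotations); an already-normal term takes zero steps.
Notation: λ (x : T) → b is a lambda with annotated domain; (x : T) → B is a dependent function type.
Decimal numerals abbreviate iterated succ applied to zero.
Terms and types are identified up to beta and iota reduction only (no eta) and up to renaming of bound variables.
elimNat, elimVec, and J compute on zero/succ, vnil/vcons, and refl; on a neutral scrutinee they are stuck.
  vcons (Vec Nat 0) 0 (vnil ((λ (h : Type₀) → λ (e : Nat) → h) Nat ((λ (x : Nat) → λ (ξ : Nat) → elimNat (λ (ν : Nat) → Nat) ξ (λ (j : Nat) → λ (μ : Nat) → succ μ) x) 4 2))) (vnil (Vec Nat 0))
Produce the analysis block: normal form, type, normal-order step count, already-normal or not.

reduced normal form:
  vcons (Vec Nat 0) 0 (vnil Nat) (vnil (Vec Nat 0))
the term's type:
  Vec (Vec Nat 0) 1
normal-order step count: 2
already normal: no
first redex: a beta-redex


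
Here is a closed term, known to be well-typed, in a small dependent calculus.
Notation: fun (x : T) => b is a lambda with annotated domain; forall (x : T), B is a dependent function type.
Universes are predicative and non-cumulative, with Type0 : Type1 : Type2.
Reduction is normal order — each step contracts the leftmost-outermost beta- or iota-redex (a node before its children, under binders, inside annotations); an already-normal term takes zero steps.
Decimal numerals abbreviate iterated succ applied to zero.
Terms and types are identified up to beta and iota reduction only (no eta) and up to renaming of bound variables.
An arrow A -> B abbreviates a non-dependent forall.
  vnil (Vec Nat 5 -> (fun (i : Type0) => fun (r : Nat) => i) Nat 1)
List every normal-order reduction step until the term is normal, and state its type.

normal-order reduction sequence:
  vnil (Vec Nat 5 -> (fun (i : Type0) => fun (r : Nat) => i) Nat 1)
  ~> vnil (Vec Nat 5 -> (fun (i : Nat) => Nat) 1)
  ~> vnil (Vec Nat 5 -> Nat)
inferred type:
  Vec (Vec Nat 5 -> Nat) 0


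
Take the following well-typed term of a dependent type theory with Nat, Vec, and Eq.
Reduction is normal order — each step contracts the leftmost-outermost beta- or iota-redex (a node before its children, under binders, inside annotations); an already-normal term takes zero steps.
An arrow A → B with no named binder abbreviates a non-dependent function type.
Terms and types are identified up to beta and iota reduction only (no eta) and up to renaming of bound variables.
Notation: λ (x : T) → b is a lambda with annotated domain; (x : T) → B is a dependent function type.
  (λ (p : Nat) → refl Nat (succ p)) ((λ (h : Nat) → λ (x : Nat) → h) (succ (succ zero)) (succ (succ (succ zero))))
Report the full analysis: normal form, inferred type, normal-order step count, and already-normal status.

normal form:
  refl Nat (succ (succ (succ zero)))
type:
  Eq Nat (succ (succ (succ zero))) (succ (succ (succ zero)))
steps to reach normal form (normal order): 3
already normal: no
first contracted redex: a beta-redex


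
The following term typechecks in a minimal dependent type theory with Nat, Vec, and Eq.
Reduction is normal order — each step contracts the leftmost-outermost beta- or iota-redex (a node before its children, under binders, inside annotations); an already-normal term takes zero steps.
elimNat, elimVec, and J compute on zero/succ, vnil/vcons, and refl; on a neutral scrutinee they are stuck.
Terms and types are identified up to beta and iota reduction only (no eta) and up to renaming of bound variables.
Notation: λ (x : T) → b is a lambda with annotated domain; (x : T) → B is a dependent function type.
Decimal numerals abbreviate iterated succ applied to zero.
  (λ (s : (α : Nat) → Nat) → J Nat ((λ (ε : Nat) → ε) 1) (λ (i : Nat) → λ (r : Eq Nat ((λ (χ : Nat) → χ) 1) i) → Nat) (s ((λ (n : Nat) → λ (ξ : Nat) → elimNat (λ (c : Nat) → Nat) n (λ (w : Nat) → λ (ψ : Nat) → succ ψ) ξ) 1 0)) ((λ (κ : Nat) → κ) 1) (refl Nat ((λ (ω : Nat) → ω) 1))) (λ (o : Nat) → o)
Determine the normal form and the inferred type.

resulting normal form:
  1
inferred type:
  Nat


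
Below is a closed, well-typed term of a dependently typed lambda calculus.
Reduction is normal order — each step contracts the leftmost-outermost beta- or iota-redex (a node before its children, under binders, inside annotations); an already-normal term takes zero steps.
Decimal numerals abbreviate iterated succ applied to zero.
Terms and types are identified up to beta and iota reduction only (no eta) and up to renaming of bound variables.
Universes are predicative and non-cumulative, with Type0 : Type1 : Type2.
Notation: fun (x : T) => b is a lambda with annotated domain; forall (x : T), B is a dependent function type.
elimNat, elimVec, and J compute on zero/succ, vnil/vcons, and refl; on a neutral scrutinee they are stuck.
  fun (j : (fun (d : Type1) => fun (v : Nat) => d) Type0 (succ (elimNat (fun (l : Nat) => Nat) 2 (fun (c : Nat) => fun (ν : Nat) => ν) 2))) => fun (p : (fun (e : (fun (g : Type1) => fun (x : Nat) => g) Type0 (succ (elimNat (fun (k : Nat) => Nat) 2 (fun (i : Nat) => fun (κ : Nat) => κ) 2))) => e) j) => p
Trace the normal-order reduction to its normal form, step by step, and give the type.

normal-order reduction sequence:
  fun (j : (fun (d : Type1) => fun (v : Nat) => d) Type0 (succ (elimNat (fun (l : Nat) => Nat) 2 (fun (c : Nat) => fun (ν : Nat) => ν) 2))) => fun (p : (fun (e : (fun (g : Type1) => fun (x : Nat) => g) Type0 (succ (elimNat (fun (k : Nat) => Nat) 2 (fun (i : Nat) => fun (κ : Nat) => κ) 2))) => e) j) => p
  ~> fun (j : (fun (d : Nat) => Type0) (succ (elimNat (fun (v : Nat) => Nat) 2 (fun (l : Nat) => fun (c : Nat) => c) 2))) => fun (ν : (fun (p : (fun (e : Type1) => fun (g : Nat) => e) Type0 (succ (elimNat (fun (x : Nat) => Nat) 2 (fun (k : Nat) => fun (i : Nat) => i) 2))) => p) j) => ν
  ~> fun (j : Type0) => fun (d : (fun (v : (fun (l : Type1) => fun (c : Nat) => l) Type0 (succ (elimNat (fun (ν : Nat) => Nat) 2 (fun (p : Nat) => fun (e : Nat) => e) 2))) => v) j) => d
  ~> fun (j : Type0) => fun (d : j) => d
type:
  forall (j : Type0), forall (d : j), j


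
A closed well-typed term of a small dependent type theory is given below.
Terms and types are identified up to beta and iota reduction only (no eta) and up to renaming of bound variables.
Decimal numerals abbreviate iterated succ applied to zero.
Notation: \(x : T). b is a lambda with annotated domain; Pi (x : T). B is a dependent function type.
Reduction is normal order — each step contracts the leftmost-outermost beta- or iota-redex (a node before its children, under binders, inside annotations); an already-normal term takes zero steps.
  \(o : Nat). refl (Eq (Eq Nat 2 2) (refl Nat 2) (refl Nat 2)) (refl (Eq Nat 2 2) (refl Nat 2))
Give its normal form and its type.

resulting normal form:
  \(o : Nat). refl (Eq (Eq Nat 2 2) (refl Nat 2) (refl Nat 2)) (refl (Eq Nat 2 2) (refl Nat 2))
inferred type:
  Pi (o : Nat). Eq (Eq (Eq Nat 2 2) (refl Nat 2) (refl Nat 2)) (refl (Eq Nat 2 2) (refl Nat 2)) (refl (Eq Nat 2 2) (refl Nat 2))
observation: no redex remains anywhere in the term; it is its own normal form.


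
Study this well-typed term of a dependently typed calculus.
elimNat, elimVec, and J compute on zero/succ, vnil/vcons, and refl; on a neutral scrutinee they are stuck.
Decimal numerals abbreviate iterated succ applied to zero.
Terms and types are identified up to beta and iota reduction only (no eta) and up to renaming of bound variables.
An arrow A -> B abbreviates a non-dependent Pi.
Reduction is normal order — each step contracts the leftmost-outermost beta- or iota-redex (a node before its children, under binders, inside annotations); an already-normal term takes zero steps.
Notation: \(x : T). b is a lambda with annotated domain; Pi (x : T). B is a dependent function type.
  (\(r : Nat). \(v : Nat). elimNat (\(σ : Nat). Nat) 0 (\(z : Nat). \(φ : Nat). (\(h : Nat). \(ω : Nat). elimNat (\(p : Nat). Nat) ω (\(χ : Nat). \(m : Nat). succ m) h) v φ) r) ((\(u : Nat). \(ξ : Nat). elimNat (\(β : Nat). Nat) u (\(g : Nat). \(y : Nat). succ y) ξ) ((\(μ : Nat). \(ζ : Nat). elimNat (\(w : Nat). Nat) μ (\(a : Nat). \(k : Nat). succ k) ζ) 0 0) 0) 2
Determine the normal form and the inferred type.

reduced normal form:
  0
inferred type:
  Nat
observation: normalization takes exactly 18 steps under the normal-order strategy.


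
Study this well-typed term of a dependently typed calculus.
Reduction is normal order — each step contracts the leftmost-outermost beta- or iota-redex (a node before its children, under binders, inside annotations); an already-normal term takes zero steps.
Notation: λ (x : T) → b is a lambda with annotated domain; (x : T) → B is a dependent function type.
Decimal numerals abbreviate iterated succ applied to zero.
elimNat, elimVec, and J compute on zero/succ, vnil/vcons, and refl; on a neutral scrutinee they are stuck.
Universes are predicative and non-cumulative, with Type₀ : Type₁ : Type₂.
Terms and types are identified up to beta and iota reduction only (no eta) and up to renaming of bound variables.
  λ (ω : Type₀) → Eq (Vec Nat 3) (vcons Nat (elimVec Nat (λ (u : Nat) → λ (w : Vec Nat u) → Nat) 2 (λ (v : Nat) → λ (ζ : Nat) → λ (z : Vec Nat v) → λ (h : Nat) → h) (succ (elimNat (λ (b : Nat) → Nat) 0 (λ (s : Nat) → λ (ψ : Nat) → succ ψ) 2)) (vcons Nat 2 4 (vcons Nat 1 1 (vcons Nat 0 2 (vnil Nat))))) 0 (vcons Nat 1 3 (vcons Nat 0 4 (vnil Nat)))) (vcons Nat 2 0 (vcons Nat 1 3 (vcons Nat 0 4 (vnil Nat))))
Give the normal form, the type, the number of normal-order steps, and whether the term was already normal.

reduced normal form:
  λ (ω : Type₀) → Eq (Vec Nat 3) (vcons Nat 2 0 (vcons Nat 1 3 (vcons Nat 0 4 (vnil Nat)))) (vcons Nat 2 0 (vcons Nat 1 3 (vcons Nat 0 4 (vnil Nat))))
inferred type:
  (ω : Type₀) → Type₀
normal-order step count: 16
already normal: no
first redex: an elimVec iota-redex


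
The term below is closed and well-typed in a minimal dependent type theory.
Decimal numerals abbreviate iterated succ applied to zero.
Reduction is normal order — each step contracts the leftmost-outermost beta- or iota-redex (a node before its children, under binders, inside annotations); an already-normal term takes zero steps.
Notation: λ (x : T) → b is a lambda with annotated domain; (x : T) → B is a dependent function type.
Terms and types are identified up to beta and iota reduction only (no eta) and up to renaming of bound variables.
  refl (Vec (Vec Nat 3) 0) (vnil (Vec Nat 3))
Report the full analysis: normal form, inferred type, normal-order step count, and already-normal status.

resulting normal form:
  refl (Vec (Vec Nat 3) 0) (vnil (Vec Nat 3))
inferred type:
  Eq (Vec (Vec Nat 3) 0) (vnil (Vec Nat 3)) (vnil (Vec Nat 3))
normal-order step count: 0
started in normal form: yes


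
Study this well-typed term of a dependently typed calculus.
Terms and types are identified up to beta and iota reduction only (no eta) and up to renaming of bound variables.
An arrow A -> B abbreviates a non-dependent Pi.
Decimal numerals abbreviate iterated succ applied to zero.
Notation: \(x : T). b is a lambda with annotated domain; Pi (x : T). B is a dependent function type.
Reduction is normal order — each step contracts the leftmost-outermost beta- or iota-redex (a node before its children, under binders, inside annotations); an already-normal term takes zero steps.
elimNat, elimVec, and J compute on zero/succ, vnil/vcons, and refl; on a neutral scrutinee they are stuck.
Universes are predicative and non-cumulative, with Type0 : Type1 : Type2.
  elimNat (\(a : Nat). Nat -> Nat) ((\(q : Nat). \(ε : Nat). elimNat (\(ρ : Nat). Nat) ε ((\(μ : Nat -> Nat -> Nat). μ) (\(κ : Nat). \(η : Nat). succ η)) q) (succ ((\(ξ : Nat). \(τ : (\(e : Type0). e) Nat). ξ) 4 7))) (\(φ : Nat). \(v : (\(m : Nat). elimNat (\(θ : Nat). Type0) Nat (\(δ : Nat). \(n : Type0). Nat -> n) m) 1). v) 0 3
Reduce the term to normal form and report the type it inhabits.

resulting normal form:
  8
type:
  Nat
observation: the leftmost-outermost redex is an elimNat iota-redex, and normalization takes 23 steps.


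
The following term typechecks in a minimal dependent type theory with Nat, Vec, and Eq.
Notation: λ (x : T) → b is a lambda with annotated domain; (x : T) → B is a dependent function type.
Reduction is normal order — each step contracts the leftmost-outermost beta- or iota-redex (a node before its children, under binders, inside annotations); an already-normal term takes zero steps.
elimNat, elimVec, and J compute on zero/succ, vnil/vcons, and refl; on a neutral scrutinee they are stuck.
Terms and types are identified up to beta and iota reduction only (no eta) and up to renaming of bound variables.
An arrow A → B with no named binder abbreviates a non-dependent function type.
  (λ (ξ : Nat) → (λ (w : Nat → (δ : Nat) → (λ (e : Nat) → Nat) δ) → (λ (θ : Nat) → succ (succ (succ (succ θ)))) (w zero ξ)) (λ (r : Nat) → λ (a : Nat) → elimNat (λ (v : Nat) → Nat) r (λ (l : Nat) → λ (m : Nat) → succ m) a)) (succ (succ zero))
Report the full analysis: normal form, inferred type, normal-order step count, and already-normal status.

normal form:
  succ (succ (succ (succ (succ (succ zero)))))
type:
  Nat
reduction steps (normal order): 12
term was already normal: no
first contracted redex: a beta-redex


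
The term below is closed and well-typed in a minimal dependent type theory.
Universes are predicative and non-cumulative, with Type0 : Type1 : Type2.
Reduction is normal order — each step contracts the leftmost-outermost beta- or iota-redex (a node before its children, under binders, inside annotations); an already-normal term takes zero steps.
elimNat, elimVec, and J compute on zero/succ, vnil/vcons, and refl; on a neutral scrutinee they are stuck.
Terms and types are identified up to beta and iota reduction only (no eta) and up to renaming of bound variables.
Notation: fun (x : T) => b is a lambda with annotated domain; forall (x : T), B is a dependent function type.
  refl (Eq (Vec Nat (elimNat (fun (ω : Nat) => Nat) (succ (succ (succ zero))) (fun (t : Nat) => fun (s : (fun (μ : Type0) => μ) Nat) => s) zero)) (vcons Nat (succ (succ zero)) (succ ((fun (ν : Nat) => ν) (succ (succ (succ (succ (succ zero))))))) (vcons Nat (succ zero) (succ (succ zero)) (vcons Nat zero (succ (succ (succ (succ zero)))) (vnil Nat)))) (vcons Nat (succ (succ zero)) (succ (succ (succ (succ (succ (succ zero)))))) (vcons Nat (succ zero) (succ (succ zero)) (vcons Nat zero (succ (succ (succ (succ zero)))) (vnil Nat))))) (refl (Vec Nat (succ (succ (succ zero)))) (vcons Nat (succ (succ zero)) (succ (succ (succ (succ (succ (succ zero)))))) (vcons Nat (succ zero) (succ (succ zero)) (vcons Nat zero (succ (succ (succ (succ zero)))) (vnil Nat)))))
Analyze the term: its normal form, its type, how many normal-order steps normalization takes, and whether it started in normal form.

reduced normal form:
  refl (Eq (Vec Nat (succ (succ (succ zero)))) (vcons Nat (succ (succ zero)) (succ (succ (succ (succ (succ (succ zero)))))) (vcons Nat (succ zero) (succ (succ zero)) (vcons Nat zero (succ (succ (succ (succ zero)))) (vnil Nat)))) (vcons Nat (succ (succ zero)) (succ (succ (succ (succ (succ (succ zero)))))) (vcons Nat (succ zero) (succ (succ zero)) (vcons Nat zero (succ (succ (succ (succ zero)))) (vnil Nat))))) (refl (Vec Nat (succ (succ (succ zero)))) (vcons Nat (succ (succ zero)) (succ (succ (succ (succ (succ (succ zero)))))) (vcons Nat (succ zero) (succ (succ zero)) (vcons Nat zero (succ (succ (succ (succ zero)))) (vnil Nat)))))
inferred type:
  Eq (Eq (Vec Nat (succ (succ (succ zero)))) (vcons Nat (succ (succ zero)) (succ (succ (succ (succ (succ (succ zero)))))) (vcons Nat (succ zero) (succ (succ zero)) (vcons Nat zero (succ (succ (succ (succ zero)))) (vnil Nat)))) (vcons Nat (succ (succ zero)) (succ (succ (succ (succ (succ (succ zero)))))) (vcons Nat (succ zero) (succ (succ zero)) (vcons Nat zero (succ (succ (succ (succ zero)))) (vnil Nat))))) (refl (Vec Nat (succ (succ (succ zero)))) (vcons Nat (succ (succ zero)) (succ (succ (succ (succ (succ (succ zero)))))) (vcons Nat (succ zero) (succ (succ zero)) (vcons Nat zero (succ (succ (succ (succ zero)))) (vnil Nat))))) (refl (Vec Nat (succ (succ (succ zero)))) (vcons Nat (succ (succ zero)) (succ (succ (succ (succ (succ (succ zero)))))) (vcons Nat (succ zero) (succ (succ zero)) (vcons Nat zero (succ (succ (succ (succ zero)))) (vnil Nat)))))
steps to reach normal form (normal order): 2
term was already normal: no
first contracted redex: an elimNat iota-redex


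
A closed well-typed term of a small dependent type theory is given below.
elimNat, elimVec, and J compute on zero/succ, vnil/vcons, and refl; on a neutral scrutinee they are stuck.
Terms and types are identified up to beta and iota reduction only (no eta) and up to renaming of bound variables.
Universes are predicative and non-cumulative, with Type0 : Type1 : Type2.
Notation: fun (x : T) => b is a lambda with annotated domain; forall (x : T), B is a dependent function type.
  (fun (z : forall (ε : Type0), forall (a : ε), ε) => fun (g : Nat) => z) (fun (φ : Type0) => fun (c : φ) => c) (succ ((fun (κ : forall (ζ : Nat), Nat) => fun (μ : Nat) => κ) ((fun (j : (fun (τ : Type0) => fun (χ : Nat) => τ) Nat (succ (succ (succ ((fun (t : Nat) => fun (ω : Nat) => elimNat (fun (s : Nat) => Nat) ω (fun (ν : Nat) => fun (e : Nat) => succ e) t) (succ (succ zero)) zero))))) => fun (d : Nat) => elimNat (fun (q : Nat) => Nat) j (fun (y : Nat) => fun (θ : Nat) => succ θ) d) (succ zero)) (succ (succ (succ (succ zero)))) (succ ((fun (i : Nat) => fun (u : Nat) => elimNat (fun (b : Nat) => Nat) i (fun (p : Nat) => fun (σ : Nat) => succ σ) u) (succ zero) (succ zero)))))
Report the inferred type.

inferred type:
  forall (z : Type0), forall (ε : z), z


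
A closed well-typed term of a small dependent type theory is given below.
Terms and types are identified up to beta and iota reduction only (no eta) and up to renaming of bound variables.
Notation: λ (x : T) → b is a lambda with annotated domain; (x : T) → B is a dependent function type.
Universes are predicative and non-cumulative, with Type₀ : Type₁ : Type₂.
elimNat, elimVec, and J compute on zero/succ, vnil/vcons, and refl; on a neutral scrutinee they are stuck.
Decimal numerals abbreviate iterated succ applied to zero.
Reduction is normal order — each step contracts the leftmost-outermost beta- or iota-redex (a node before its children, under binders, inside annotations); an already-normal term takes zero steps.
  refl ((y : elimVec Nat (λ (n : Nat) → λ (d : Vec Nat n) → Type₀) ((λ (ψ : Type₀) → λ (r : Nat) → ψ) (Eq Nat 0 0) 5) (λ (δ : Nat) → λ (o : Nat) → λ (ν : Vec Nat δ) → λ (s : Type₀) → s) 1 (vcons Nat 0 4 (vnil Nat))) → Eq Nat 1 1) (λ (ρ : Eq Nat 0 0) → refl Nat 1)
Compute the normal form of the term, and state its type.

normal form:
  refl ((y : Eq Nat 0 0) → Eq Nat 1 1) (λ (n : Eq Nat 0 0) → refl Nat 1)
type:
  Eq ((y : Eq Nat 0 0) → Eq Nat 1 1) (λ (n : Eq Nat 0 0) → refl Nat 1) (λ (d : Eq Nat 0 0) → refl Nat 1)


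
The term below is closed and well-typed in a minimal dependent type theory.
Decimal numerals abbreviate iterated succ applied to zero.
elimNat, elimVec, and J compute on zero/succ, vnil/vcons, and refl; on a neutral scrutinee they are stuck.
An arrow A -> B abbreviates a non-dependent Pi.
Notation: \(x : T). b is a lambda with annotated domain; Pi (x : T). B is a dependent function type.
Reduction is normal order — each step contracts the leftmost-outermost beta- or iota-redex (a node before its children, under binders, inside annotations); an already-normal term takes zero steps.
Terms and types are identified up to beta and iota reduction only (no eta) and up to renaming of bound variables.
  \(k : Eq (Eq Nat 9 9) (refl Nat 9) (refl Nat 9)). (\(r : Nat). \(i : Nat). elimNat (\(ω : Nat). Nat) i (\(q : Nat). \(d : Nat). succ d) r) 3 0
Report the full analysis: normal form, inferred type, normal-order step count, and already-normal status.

reduced normal form:
  \(k : Eq (Eq Nat 9 9) (refl Nat 9) (refl Nat 9)). 3
type:
  Eq (Eq Nat 9 9) (refl Nat 9) (refl Nat 9) -> Nat
normal-order step count: 12
already normal: no
first redex: a beta-redex


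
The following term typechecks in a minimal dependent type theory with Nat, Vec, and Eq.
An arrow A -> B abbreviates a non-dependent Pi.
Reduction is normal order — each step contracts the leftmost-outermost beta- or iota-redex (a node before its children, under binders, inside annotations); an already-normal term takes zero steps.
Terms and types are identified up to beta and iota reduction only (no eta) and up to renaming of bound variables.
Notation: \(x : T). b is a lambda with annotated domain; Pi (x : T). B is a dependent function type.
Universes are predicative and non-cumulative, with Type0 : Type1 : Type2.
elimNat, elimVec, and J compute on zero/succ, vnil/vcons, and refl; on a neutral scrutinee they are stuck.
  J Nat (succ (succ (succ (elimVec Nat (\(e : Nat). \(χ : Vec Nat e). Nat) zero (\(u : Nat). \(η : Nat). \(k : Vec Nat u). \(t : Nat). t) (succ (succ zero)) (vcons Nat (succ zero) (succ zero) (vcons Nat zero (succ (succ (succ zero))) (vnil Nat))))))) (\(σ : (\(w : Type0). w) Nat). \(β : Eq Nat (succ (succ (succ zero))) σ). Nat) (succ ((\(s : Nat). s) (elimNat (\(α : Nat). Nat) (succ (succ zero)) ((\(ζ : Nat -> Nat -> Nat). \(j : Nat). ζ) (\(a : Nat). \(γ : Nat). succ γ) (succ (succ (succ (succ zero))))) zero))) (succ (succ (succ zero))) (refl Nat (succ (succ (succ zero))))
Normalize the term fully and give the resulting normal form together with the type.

resulting normal form:
  succ (succ (succ zero))
type:
  Nat


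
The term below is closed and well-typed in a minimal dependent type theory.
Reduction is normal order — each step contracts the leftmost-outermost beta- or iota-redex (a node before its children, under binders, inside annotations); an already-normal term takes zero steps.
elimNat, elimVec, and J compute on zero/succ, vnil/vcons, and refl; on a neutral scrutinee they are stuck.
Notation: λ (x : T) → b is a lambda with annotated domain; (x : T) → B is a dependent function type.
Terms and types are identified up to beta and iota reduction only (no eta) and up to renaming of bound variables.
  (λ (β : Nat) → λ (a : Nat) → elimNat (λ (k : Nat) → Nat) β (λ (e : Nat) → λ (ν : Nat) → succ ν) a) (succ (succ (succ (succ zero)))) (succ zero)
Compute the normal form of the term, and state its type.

normal form:
  succ (succ (succ (succ (succ zero))))
type:
  Nat
observation: normalization takes exactly 6 steps under the normal-order strategy.


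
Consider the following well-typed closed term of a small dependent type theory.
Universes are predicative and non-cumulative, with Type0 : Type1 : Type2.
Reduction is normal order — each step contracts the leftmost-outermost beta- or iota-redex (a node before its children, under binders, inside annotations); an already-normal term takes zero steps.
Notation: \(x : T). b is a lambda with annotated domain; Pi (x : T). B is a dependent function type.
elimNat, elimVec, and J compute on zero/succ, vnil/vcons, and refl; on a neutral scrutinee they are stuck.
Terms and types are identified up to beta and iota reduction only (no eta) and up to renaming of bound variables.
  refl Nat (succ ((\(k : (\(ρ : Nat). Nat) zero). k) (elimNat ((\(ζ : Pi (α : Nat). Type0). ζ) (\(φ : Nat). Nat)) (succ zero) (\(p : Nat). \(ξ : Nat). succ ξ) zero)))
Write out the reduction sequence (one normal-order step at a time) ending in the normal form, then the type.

normal-order reduction:
  refl Nat (succ ((\(k : (\(ρ : Nat). Nat) zero). k) (elimNat ((\(ζ : Pi (α : Nat). Type0). ζ) (\(φ : Nat). Nat)) (succ zero) (\(p : Nat). \(ξ : Nat). succ ξ) zero)))
  ~> refl Nat (succ (elimNat ((\(k : Pi (ρ : Nat). Type0). k) (\(ζ : Nat). Nat)) (succ zero) (\(α : Nat). \(φ : Nat). succ φ) zero))
  ~> refl Nat (succ (succ zero))
type:
  Eq Nat (succ (succ zero)) (succ (succ zero))


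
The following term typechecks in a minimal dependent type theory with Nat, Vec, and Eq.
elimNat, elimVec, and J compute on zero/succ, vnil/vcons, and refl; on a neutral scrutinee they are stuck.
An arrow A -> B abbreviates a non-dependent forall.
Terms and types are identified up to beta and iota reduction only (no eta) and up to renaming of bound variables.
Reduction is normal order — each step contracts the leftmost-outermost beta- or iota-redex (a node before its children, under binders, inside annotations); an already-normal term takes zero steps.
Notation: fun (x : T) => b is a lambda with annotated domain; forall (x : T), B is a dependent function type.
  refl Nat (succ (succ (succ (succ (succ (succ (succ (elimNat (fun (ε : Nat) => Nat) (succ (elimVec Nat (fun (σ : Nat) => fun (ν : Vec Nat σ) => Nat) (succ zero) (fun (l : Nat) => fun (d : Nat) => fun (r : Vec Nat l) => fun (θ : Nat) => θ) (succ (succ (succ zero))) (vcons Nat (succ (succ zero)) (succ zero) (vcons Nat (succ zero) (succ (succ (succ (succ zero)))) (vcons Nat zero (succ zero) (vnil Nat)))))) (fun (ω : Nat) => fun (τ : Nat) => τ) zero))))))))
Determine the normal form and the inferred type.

normal form:
  refl Nat (succ (succ (succ (succ (succ (succ (succ (succ (succ zero)))))))))
inferred type:
  Eq Nat (succ (succ (succ (succ (succ (succ (succ (succ (succ zero))))))))) (succ (succ (succ (succ (succ (succ (succ (succ (succ zero)))))))))


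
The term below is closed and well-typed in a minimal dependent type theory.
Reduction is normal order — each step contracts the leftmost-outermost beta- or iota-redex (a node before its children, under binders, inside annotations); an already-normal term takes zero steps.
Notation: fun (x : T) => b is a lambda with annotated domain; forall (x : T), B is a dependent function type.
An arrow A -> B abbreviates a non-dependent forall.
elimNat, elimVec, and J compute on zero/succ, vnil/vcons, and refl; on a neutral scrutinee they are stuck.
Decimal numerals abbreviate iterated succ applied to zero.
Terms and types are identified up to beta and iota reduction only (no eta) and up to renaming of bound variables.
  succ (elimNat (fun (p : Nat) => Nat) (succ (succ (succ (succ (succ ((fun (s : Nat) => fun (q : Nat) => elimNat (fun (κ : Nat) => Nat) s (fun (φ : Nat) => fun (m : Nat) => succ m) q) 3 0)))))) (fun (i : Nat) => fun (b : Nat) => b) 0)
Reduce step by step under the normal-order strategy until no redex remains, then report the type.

reduction (normal order):
  succ (elimNat (fun (p : Nat) => Nat) (succ (succ (succ (succ (succ ((fun (s : Nat) => fun (q : Nat) => elimNat (fun (κ : Nat) => Nat) s (fun (φ : Nat) => fun (m : Nat) => succ m) q) 3 0)))))) (fun (i : Nat) => fun (b : Nat) => b) 0)
  ~> succ (succ (succ (succ (succ (succ ((fun (p : Nat) => fun (s : Nat) => elimNat (fun (q : Nat) => Nat) p (fun (κ : Nat) => fun (φ : Nat) => succ φ) s) 3 0))))))
  ~> succ (succ (succ (succ (succ (succ ((fun (p : Nat) => elimNat (fun (s : Nat) => Nat) 3 (fun (q : Nat) => fun (κ : Nat) => succ κ) p) 0))))))
  ~> succ (succ (succ (succ (succ (succ (elimNat (fun (p : Nat) => Nat) 3 (fun (s : Nat) => fun (q : Nat) => succ q) 0))))))
  ~> 9
the term's type:
  Nat


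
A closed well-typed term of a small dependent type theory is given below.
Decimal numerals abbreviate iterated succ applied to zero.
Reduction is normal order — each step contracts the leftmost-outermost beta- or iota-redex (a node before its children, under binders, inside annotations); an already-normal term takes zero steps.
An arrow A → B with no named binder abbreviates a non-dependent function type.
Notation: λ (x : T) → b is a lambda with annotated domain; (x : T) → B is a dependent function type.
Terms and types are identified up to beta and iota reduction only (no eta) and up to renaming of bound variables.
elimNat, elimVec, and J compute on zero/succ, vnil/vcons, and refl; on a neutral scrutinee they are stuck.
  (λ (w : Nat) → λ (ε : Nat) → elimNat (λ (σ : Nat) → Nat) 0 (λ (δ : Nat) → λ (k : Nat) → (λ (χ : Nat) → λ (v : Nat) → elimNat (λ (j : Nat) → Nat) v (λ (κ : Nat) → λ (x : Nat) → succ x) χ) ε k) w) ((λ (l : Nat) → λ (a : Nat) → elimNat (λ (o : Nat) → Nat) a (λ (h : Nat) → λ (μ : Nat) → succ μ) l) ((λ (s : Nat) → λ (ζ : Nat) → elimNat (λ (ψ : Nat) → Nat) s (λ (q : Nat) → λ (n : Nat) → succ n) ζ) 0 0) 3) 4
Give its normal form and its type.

reduced normal form:
  12
the term's type:
  Nat


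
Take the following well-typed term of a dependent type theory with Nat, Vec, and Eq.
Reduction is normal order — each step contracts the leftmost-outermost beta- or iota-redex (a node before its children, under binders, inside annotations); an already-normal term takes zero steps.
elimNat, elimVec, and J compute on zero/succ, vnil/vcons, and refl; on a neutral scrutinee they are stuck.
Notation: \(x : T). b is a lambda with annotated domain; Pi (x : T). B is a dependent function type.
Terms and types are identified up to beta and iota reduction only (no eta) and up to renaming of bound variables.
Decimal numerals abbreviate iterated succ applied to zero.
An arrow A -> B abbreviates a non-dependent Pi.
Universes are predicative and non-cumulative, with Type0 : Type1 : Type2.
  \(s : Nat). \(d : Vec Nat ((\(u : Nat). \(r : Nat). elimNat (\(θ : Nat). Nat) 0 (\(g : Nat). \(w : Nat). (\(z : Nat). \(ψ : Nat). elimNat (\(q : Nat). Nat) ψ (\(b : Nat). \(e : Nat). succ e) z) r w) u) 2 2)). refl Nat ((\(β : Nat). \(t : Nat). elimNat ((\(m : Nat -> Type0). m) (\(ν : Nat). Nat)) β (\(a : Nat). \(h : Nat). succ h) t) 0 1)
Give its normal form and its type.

normal form:
  \(s : Nat). \(d : Vec Nat 4). refl Nat 1
the term's type:
  Nat -> Vec Nat 4 -> Eq Nat 1 1
observation: reduction starts at a beta-redex, and 33 normal-order steps reach the normal form.


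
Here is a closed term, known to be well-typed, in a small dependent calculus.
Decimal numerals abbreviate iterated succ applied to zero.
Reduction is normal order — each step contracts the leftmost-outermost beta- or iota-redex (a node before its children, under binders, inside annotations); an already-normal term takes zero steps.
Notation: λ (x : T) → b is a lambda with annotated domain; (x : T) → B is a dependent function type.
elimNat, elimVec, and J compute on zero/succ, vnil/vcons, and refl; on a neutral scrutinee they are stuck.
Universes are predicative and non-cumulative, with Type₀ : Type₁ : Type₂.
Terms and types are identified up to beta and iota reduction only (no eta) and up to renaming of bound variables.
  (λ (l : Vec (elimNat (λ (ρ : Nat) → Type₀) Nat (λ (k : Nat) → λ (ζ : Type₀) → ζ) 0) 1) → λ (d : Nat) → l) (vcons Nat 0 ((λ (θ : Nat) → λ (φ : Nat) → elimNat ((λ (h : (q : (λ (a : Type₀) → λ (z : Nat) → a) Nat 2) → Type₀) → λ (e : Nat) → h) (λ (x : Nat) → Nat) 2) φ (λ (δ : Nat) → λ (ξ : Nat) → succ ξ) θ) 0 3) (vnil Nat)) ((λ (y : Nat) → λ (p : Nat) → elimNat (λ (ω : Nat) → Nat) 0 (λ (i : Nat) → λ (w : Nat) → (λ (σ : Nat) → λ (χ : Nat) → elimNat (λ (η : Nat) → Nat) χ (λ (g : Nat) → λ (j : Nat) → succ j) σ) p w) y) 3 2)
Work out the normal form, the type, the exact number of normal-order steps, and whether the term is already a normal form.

normal form:
  vcons Nat 0 3 (vnil Nat)
type:
  Vec Nat 1
steps to reach normal form (normal order): 5
started in normal form: no
first contracted redex: a beta-redex


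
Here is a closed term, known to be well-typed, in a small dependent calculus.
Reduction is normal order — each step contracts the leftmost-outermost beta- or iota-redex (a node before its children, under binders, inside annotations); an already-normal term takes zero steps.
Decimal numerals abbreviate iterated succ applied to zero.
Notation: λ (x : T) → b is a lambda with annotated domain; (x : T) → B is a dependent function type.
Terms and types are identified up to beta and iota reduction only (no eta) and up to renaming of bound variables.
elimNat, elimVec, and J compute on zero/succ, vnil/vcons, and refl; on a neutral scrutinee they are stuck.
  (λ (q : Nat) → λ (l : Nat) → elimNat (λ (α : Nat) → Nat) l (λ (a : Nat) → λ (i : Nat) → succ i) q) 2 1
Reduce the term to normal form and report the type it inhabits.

reduced normal form:
  3
type:
  Nat


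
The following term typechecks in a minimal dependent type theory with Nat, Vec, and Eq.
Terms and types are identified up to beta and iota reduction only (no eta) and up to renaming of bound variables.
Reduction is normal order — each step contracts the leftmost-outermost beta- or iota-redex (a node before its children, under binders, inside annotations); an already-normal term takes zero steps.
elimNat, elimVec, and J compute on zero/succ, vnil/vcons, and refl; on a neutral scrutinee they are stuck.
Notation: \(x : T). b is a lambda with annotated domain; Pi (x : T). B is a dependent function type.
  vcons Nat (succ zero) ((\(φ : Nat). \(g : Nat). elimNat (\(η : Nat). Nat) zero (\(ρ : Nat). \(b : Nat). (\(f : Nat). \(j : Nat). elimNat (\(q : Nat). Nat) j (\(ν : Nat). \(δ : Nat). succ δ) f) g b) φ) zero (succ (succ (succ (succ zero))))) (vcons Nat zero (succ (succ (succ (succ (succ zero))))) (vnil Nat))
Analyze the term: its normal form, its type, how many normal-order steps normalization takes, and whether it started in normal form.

normal form:
  vcons Nat (succ zero) zero (vcons Nat zero (succ (succ (succ (succ (succ zero))))) (vnil Nat))
inferred type:
  Vec Nat (succ (succ zero))
reduction steps (normal order): 3
term was already normal: no
first redex: a beta-redex


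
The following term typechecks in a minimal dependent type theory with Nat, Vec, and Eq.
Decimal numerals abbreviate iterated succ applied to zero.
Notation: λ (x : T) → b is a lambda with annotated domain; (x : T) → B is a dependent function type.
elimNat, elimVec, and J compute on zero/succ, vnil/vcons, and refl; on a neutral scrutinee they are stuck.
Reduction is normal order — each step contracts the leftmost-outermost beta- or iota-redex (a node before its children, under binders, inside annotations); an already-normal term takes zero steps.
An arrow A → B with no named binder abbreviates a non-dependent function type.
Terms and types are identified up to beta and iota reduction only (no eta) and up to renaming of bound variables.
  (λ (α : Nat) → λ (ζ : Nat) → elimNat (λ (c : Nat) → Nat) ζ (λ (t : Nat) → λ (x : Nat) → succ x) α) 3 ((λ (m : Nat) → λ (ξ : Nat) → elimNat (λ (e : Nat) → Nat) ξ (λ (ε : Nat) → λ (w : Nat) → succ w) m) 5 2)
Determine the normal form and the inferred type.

reduced normal form:
  10
the term's type:
  Nat
observation: the term reaches its normal form after 30 normal-order steps.


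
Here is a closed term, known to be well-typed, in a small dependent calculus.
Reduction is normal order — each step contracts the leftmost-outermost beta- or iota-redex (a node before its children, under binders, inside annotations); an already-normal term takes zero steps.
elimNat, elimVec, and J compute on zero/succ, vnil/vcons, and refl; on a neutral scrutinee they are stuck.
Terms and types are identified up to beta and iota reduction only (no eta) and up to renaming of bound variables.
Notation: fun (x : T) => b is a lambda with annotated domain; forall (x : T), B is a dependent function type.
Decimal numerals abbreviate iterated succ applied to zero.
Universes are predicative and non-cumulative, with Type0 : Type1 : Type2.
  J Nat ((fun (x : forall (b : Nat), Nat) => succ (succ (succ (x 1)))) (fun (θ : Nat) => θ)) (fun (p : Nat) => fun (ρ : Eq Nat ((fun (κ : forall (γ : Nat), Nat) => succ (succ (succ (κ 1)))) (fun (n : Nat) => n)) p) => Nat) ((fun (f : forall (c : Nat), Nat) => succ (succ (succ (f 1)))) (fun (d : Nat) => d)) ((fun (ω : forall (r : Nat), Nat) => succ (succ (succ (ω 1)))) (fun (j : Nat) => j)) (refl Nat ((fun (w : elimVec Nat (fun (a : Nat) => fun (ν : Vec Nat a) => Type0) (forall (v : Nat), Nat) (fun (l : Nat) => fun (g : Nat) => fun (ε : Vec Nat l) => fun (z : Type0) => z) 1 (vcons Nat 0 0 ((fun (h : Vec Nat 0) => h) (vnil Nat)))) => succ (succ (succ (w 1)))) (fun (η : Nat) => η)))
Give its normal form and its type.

normal form:
  4
the term's type:
  Nat
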